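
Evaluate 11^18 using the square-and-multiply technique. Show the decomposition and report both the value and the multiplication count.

Computing 11^18 by squaring (build up from 11^1; each line after the first costs one multiplication):

11^1 = 11
11^2 = (11^1)^2 = 11^2 = 121
11^4 = (11^2)^2 = 121^2 = 14641
11^8 = (11^4)^2 = 14641^2 = 214358881
11^9 = 11 * 11^8 = 11 * 214358881 = 2357947691
11^18 = (11^9)^2 = 2357947691^2 = 5559917313492231481

Result: 5559917313492231481
Multiplications needed: 5 (5 lines after 11^1)

11^18 = 5559917313492231481. Using exponentiation by squaring, this requires 5 multiplications. The key idea: if the exponent is even, square the half-power; if odd, multiply by the base once.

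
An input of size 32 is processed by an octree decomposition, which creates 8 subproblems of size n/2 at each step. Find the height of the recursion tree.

For divide and conquer with division factor 2:

Problem sizes at each level:
Level 0: 32
Level 1: 16
Level 2: 8
Level 3: 4
Level 4: 2
Level 5: 1

The root is level 0 and the size-1 base case is level 5 (the tree spans levels 0 through 5, i.e. 6 levels counting the root), so the depth is the number of divisions: log_2(32) = 5

The recursion tree depth is log_2(32) = 5. At each level, the problem size is divided by 2, so it takes 5 divisions to reduce to a base case of size 1. The algorithm makes 8 recursive calls at each level.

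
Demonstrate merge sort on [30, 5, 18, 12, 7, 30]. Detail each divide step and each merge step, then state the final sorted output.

Merge sort trace:

Split: [30, 5, 18, 12, 7, 30] -> [30, 5, 18] and [12, 7, 30]
  Split: [30, 5, 18] -> [30] and [5, 18]
    Split: [5, 18] -> [5] and [18]
    Merge: [5] + [18] -> [5, 18]
  Merge: [30] + [5, 18] -> [5, 18, 30]
  Split: [12, 7, 30] -> [12] and [7, 30]
    Split: [7, 30] -> [7] and [30]
    Merge: [7] + [30] -> [7, 30]
  Merge: [12] + [7, 30] -> [7, 12, 30]
Merge: [5, 18, 30] + [7, 12, 30] -> [5, 7, 12, 18, 30, 30]

Final sorted array: [5, 7, 12, 18, 30, 30]

The merge sort proceeds by recursively splitting the array and merging sorted halves.
After all merges, the sorted array is [5, 7, 12, 18, 30, 30].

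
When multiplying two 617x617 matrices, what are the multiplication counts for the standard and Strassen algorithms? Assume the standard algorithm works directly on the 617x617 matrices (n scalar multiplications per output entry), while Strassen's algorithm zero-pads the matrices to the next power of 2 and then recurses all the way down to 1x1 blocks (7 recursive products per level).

Matrix multiplication for 617x617 matrices:

Strassen's algorithm requires power-of-2 dimensions. Pad 617x617 to 1024x1024 (next power of 2).

Standard algorithm: 617^3 = 234885113 multiplications
Strassen's algorithm: 7^(log2(1024)) = 7^10 = 282475249 multiplications
Difference: 234885113 - 282475249 = -47590136 (Strassen uses MORE here due to padding overhead — for small or just-over-power-of-2 n, padding can outweigh the per-level savings)

Standard: 234885113 multiplications (617^3). Strassen: 282475249 multiplications (7^10, after padding to 1024x1024). Strassen reduces 8 recursive multiplications to 7 at each level.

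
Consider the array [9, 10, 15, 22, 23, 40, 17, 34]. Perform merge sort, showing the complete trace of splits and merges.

Merge sort trace:

Split: [9, 10, 15, 22, 23, 40, 17, 34] -> [9, 10, 15, 22] and [23, 40, 17, 34]
  Split: [9, 10, 15, 22] -> [9, 10] and [15, 22]
    Split: [9, 10] -> [9] and [10]
    Merge: [9] + [10] -> [9, 10]
    Split: [15, 22] -> [15] and [22]
    Merge: [15] + [22] -> [15, 22]
  Merge: [9, 10] + [15, 22] -> [9, 10, 15, 22]
  Split: [23, 40, 17, 34] -> [23, 40] and [17, 34]
    Split: [23, 40] -> [23] and [40]
    Merge: [23] + [40] -> [23, 40]
    Split: [17, 34] -> [17] and [34]
    Merge: [17] + [34] -> [17, 34]
  Merge: [23, 40] + [17, 34] -> [17, 23, 34, 40]
Merge: [9, 10, 15, 22] + [17, 23, 34, 40] -> [9, 10, 15, 17, 22, 23, 34, 40]

Final sorted array: [9, 10, 15, 17, 22, 23, 34, 40]

The merge sort proceeds by recursively splitting the array and merging sorted halves.
After all merges, the sorted array is [9, 10, 15, 17, 22, 23, 34, 40].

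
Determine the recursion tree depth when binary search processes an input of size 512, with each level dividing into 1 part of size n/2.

For divide and conquer with division factor 2:

Problem sizes at each level:
Level 0: 512
Level 1: 256
Level 2: 128
Level 3: 64
Level 4: 32
Level 5: 16
Level 6: 8
Level 7: 4
Level 8: 2
Level 9: 1

The root is level 0 and the size-1 base case is level 9 (the tree spans levels 0 through 9, i.e. 10 levels counting the root), so the depth is the number of divisions: log_2(512) = 9

The recursion tree depth is log_2(512) = 9. At each level, the problem size is divided by 2, so it takes 9 divisions to reduce to a base case of size 1. The algorithm makes 1 recursive call at each level.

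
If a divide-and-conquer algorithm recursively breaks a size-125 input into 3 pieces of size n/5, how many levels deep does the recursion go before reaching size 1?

For divide and conquer with division factor 5:

Problem sizes at each level:
Level 0: 125
Level 1: 25
Level 2: 5
Level 3: 1

The root is level 0 and the size-1 base case is level 3 (the tree spans levels 0 through 3, i.e. 4 levels counting the root), so the depth is the number of divisions: log_5(125) = 3

The recursion tree depth is log_5(125) = 3. At each level, the problem size is divided by 5, so it takes 3 divisions to reduce to a base case of size 1. The algorithm makes 3 recursive calls at each level.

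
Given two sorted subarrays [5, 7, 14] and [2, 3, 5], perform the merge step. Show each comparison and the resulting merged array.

Merging process:

Compare 5 vs 2: take 2 from right. Merged: [2]
Compare 5 vs 3: take 3 from right. Merged: [2, 3]
Compare 5 vs 5: take 5 from left. Merged: [2, 3, 5]
Compare 7 vs 5: take 5 from right. Merged: [2, 3, 5, 5]
Append remaining from left: [7, 14]. Merged: [2, 3, 5, 5, 7, 14]

Final merged array: [2, 3, 5, 5, 7, 14]
Total comparisons: 4

The merged array is [2, 3, 5, 5, 7, 14], requiring 4 comparisons. The merge step runs in O(n) time where n is the total number of elements.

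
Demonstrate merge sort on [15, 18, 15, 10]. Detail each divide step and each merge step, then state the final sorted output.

Merge sort trace:

Split: [15, 18, 15, 10] -> [15, 18] and [15, 10]
  Split: [15, 18] -> [15] and [18]
  Merge: [15] + [18] -> [15, 18]
  Split: [15, 10] -> [15] and [10]
  Merge: [15] + [10] -> [10, 15]
Merge: [15, 18] + [10, 15] -> [10, 15, 15, 18]

Final sorted array: [10, 15, 15, 18]

The merge sort proceeds by recursively splitting the array and merging sorted halves.
After all merges, the sorted array is [10, 15, 15, 18].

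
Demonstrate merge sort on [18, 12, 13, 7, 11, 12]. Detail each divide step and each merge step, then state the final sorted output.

Merge sort trace:

Split: [18, 12, 13, 7, 11, 12] -> [18, 12, 13] and [7, 11, 12]
  Split: [18, 12, 13] -> [18] and [12, 13]
    Split: [12, 13] -> [12] and [13]
    Merge: [12] + [13] -> [12, 13]
  Merge: [18] + [12, 13] -> [12, 13, 18]
  Split: [7, 11, 12] -> [7] and [11, 12]
    Split: [11, 12] -> [11] and [12]
    Merge: [11] + [12] -> [11, 12]
  Merge: [7] + [11, 12] -> [7, 11, 12]
Merge: [12, 13, 18] + [7, 11, 12] -> [7, 11, 12, 12, 13, 18]

Final sorted array: [7, 11, 12, 12, 13, 18]

The merge sort proceeds by recursively splitting the array and merging sorted halves.
After all merges, the sorted array is [7, 11, 12, 12, 13, 18].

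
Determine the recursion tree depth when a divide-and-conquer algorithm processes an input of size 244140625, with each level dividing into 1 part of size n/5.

For divide and conquer with division factor 5:

Problem sizes at each level:
Level 0: 244140625
Level 1: 48828125
Level 2: 9765625
Level 3: 1953125
Level 4: 390625
Level 5: 78125
Level 6: 15625
Level 7: 3125
Level 8: 625
Level 9: 125
Level 10: 25
Level 11: 5
Level 12: 1

The root is level 0 and the size-1 base case is level 12 (the tree spans levels 0 through 12, i.e. 13 levels counting the root), so the depth is the number of divisions: log_5(244140625) = 12

The recursion tree depth is log_5(244140625) = 12. At each level, the problem size is divided by 5, so it takes 12 divisions to reduce to a base case of size 1. The algorithm makes 1 recursive call at each level.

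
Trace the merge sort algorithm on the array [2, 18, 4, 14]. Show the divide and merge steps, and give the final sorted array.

Merge sort trace:

Split: [2, 18, 4, 14] -> [2, 18] and [4, 14]
  Split: [2, 18] -> [2] and [18]
  Merge: [2] + [18] -> [2, 18]
  Split: [4, 14] -> [4] and [14]
  Merge: [4] + [14] -> [4, 14]
Merge: [2, 18] + [4, 14] -> [2, 4, 14, 18]

Final sorted array: [2, 4, 14, 18]

The merge sort proceeds by recursively splitting the array and merging sorted halves.
After all merges, the sorted array is [2, 4, 14, 18].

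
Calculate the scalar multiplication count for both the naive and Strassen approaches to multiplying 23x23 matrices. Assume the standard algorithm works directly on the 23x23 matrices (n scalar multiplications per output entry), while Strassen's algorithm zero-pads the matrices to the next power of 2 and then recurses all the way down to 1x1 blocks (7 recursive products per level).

Matrix multiplication for 23x23 matrices:

Strassen's algorithm requires power-of-2 dimensions. Pad 23x23 to 32x32 (next power of 2).

Standard algorithm: 23^3 = 12167 multiplications
Strassen's algorithm: 7^(log2(32)) = 7^5 = 16807 multiplications
Difference: 12167 - 16807 = -4640 (Strassen uses MORE here due to padding overhead — for small or just-over-power-of-2 n, padding can outweigh the per-level savings)

Standard: 12167 multiplications (23^3). Strassen: 16807 multiplications (7^5, after padding to 32x32). Strassen reduces 8 recursive multiplications to 7 at each level.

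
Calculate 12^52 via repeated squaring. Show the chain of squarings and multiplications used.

Computing 12^52 by squaring (build up from 12^1; each line after the first costs one multiplication):

12^1 = 12
12^2 = (12^1)^2 = 12^2 = 144
12^3 = 12 * 12^2 = 12 * 144 = 1728
12^6 = (12^3)^2 = 1728^2 = 2985984
12^12 = (12^6)^2 = 2985984^2 = 8916100448256
12^13 = 12 * 12^12 = 12 * 8916100448256 = 106993205379072
12^26 = (12^13)^2 = 106993205379072^2 = 11447545997288281555215581184
12^52 = (12^26)^2 = 11447545997288281555215581184^2 = 131046309360030956735917227964932955078950997486894841856

Result: 131046309360030956735917227964932955078950997486894841856
Multiplications needed: 7 (7 lines after 12^1)

12^52 = 131046309360030956735917227964932955078950997486894841856. Using exponentiation by squaring, this requires 7 multiplications. The key idea: if the exponent is even, square the half-power; if odd, multiply by the base once.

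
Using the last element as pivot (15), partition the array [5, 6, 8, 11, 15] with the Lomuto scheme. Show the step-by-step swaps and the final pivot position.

Lomuto partition with pivot = 15:

Initial array: [5, 6, 8, 11, 15]

arr[0]=5 <= 15: swap with position 0, array becomes [5, 6, 8, 11, 15]
arr[1]=6 <= 15: swap with position 1, array becomes [5, 6, 8, 11, 15]
arr[2]=8 <= 15: swap with position 2, array becomes [5, 6, 8, 11, 15]
arr[3]=11 <= 15: swap with position 3, array becomes [5, 6, 8, 11, 15]

Place pivot at position 4: [5, 6, 8, 11, 15]
Pivot position: 4

After partitioning with pivot 15, the array becomes [5, 6, 8, 11, 15]. The pivot is placed at index 4. All elements to the left of the pivot are <= 15, and all elements to the right are > 15.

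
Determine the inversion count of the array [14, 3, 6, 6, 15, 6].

Finding inversions in [14, 3, 6, 6, 15, 6]:

(0, 1): arr[0]=14 > arr[1]=3
(0, 2): arr[0]=14 > arr[2]=6
(0, 3): arr[0]=14 > arr[3]=6
(0, 5): arr[0]=14 > arr[5]=6
(4, 5): arr[4]=15 > arr[5]=6

Total inversions: 5

The array has 5 inversion(s): (0,1), (0,2), (0,3), (0,5), (4,5). Each pair (i,j) satisfies i < j and arr[i] > arr[j].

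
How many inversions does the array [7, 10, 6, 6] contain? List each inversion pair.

Finding inversions in [7, 10, 6, 6]:

(0, 2): arr[0]=7 > arr[2]=6
(0, 3): arr[0]=7 > arr[3]=6
(1, 2): arr[1]=10 > arr[2]=6
(1, 3): arr[1]=10 > arr[3]=6

Total inversions: 4

The array has 4 inversion(s): (0,2), (0,3), (1,2), (1,3). Each pair (i,j) satisfies i < j and arr[i] > arr[j].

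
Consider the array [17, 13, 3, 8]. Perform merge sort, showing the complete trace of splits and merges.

Merge sort trace:

Split: [17, 13, 3, 8] -> [17, 13] and [3, 8]
  Split: [17, 13] -> [17] and [13]
  Merge: [17] + [13] -> [13, 17]
  Split: [3, 8] -> [3] and [8]
  Merge: [3] + [8] -> [3, 8]
Merge: [13, 17] + [3, 8] -> [3, 8, 13, 17]

Final sorted array: [3, 8, 13, 17]

The merge sort proceeds by recursively splitting the array and merging sorted halves.
After all merges, the sorted array is [3, 8, 13, 17].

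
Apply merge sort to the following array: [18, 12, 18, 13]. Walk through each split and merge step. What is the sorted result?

Merge sort trace:

Split: [18, 12, 18, 13] -> [18, 12] and [18, 13]
  Split: [18, 12] -> [18] and [12]
  Merge: [18] + [12] -> [12, 18]
  Split: [18, 13] -> [18] and [13]
  Merge: [18] + [13] -> [13, 18]
Merge: [12, 18] + [13, 18] -> [12, 13, 18, 18]

Final sorted array: [12, 13, 18, 18]

The merge sort proceeds by recursively splitting the array and merging sorted halves.
After all merges, the sorted array is [12, 13, 18, 18].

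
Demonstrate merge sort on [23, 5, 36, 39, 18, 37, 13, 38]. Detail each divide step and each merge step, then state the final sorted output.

Merge sort trace:

Split: [23, 5, 36, 39, 18, 37, 13, 38] -> [23, 5, 36, 39] and [18, 37, 13, 38]
  Split: [23, 5, 36, 39] -> [23, 5] and [36, 39]
    Split: [23, 5] -> [23] and [5]
    Merge: [23] + [5] -> [5, 23]
    Split: [36, 39] -> [36] and [39]
    Merge: [36] + [39] -> [36, 39]
  Merge: [5, 23] + [36, 39] -> [5, 23, 36, 39]
  Split: [18, 37, 13, 38] -> [18, 37] and [13, 38]
    Split: [18, 37] -> [18] and [37]
    Merge: [18] + [37] -> [18, 37]
    Split: [13, 38] -> [13] and [38]
    Merge: [13] + [38] -> [13, 38]
  Merge: [18, 37] + [13, 38] -> [13, 18, 37, 38]
Merge: [5, 23, 36, 39] + [13, 18, 37, 38] -> [5, 13, 18, 23, 36, 37, 38, 39]

Final sorted array: [5, 13, 18, 23, 36, 37, 38, 39]

The merge sort proceeds by recursively splitting the array and merging sorted halves.
After all merges, the sorted array is [5, 13, 18, 23, 36, 37, 38, 39].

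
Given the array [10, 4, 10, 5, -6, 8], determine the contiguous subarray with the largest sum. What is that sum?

Using Kadane's algorithm on [10, 4, 10, 5, -6, 8]:

Scanning through the array:
Position 1 (value 4): max_ending_here = 14, max_so_far = 14
Position 2 (value 10): max_ending_here = 24, max_so_far = 24
Position 3 (value 5): max_ending_here = 29, max_so_far = 29
Position 4 (value -6): max_ending_here = 23, max_so_far = 29
Position 5 (value 8): max_ending_here = 31, max_so_far = 31

Maximum subarray: [10, 4, 10, 5, -6, 8]
Maximum sum: 31

The maximum subarray is [10, 4, 10, 5, -6, 8] with sum 31. This subarray runs from index 0 to index 5.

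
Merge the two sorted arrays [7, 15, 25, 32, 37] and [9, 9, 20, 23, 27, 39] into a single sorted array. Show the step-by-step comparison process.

Merging process:

Compare 7 vs 9: take 7 from left. Merged: [7]
Compare 15 vs 9: take 9 from right. Merged: [7, 9]
Compare 15 vs 9: take 9 from right. Merged: [7, 9, 9]
Compare 15 vs 20: take 15 from left. Merged: [7, 9, 9, 15]
Compare 25 vs 20: take 20 from right. Merged: [7, 9, 9, 15, 20]
Compare 25 vs 23: take 23 from right. Merged: [7, 9, 9, 15, 20, 23]
Compare 25 vs 27: take 25 from left. Merged: [7, 9, 9, 15, 20, 23, 25]
Compare 32 vs 27: take 27 from right. Merged: [7, 9, 9, 15, 20, 23, 25, 27]
Compare 32 vs 39: take 32 from left. Merged: [7, 9, 9, 15, 20, 23, 25, 27, 32]
Compare 37 vs 39: take 37 from left. Merged: [7, 9, 9, 15, 20, 23, 25, 27, 32, 37]
Append remaining from right: [39]. Merged: [7, 9, 9, 15, 20, 23, 25, 27, 32, 37, 39]

Final merged array: [7, 9, 9, 15, 20, 23, 25, 27, 32, 37, 39]
Total comparisons: 10

The merged array is [7, 9, 9, 15, 20, 23, 25, 27, 32, 37, 39], requiring 10 comparisons. The merge step runs in O(n) time where n is the total number of elements.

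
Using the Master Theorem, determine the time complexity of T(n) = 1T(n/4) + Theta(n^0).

Master Theorem for T(n) = 1T(n/4) + O(n^0):

a = 1, b = 4, c = 0
log_b(a) = log_4(1) = 0.0000

Case 2: c = 0 = log_4(1) = 0.0000
T(n) = O(n^0 log n) = O(log n)

For T(n) = 1T(n/4) + O(n^0): log_4(1) = 0.0000. This is Case 2 of the Master Theorem (c = log_b(a), equal work at all levels), giving O(log n).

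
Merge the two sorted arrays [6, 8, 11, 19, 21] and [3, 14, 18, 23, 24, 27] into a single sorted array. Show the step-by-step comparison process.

Merging process:

Compare 6 vs 3: take 3 from right. Merged: [3]
Compare 6 vs 14: take 6 from left. Merged: [3, 6]
Compare 8 vs 14: take 8 from left. Merged: [3, 6, 8]
Compare 11 vs 14: take 11 from left. Merged: [3, 6, 8, 11]
Compare 19 vs 14: take 14 from right. Merged: [3, 6, 8, 11, 14]
Compare 19 vs 18: take 18 from right. Merged: [3, 6, 8, 11, 14, 18]
Compare 19 vs 23: take 19 from left. Merged: [3, 6, 8, 11, 14, 18, 19]
Compare 21 vs 23: take 21 from left. Merged: [3, 6, 8, 11, 14, 18, 19, 21]
Append remaining from right: [23, 24, 27]. Merged: [3, 6, 8, 11, 14, 18, 19, 21, 23, 24, 27]

Final merged array: [3, 6, 8, 11, 14, 18, 19, 21, 23, 24, 27]
Total comparisons: 8

The merged array is [3, 6, 8, 11, 14, 18, 19, 21, 23, 24, 27], requiring 8 comparisons. The merge step runs in O(n) time where n is the total number of elements.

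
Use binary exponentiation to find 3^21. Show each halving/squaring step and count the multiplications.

Computing 3^21 by squaring (build up from 3^1; each line after the first costs one multiplication):

3^1 = 3
3^2 = (3^1)^2 = 3^2 = 9
3^4 = (3^2)^2 = 9^2 = 81
3^5 = 3 * 3^4 = 3 * 81 = 243
3^10 = (3^5)^2 = 243^2 = 59049
3^20 = (3^10)^2 = 59049^2 = 3486784401
3^21 = 3 * 3^20 = 3 * 3486784401 = 10460353203

Result: 10460353203
Multiplications needed: 6 (6 lines after 3^1)

3^21 = 10460353203. Using exponentiation by squaring, this requires 6 multiplications. The key idea: if the exponent is even, square the half-power; if odd, multiply by the base once.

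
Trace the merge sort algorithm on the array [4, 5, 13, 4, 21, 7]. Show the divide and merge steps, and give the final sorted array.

Merge sort trace:

Split: [4, 5, 13, 4, 21, 7] -> [4, 5, 13] and [4, 21, 7]
  Split: [4, 5, 13] -> [4] and [5, 13]
    Split: [5, 13] -> [5] and [13]
    Merge: [5] + [13] -> [5, 13]
  Merge: [4] + [5, 13] -> [4, 5, 13]
  Split: [4, 21, 7] -> [4] and [21, 7]
    Split: [21, 7] -> [21] and [7]
    Merge: [21] + [7] -> [7, 21]
  Merge: [4] + [7, 21] -> [4, 7, 21]
Merge: [4, 5, 13] + [4, 7, 21] -> [4, 4, 5, 7, 13, 21]

Final sorted array: [4, 4, 5, 7, 13, 21]

The merge sort proceeds by recursively splitting the array and merging sorted halves.
After all merges, the sorted array is [4, 4, 5, 7, 13, 21].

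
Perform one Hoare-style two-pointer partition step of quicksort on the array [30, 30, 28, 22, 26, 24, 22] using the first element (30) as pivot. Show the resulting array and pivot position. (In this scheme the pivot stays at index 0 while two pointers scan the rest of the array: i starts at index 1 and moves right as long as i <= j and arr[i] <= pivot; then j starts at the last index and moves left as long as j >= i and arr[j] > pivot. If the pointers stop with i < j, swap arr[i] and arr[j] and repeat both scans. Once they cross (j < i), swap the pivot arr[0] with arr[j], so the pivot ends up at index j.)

Hoare-style two-pointer partition with pivot = 30:

Initial array: [30, 30, 28, 22, 26, 24, 22]

Pointers start at i = 1, j = 6.
i ends at 7, j ends at 6: the pointers have crossed (j < i), so scanning stops.

Swap pivot arr[0] with arr[6] to place pivot at position 6: [22, 30, 28, 22, 26, 24, 30]
Pivot position: 6

After partitioning with pivot 30, the array becomes [22, 30, 28, 22, 26, 24, 30]. The pivot is placed at index 6. All elements to the left of the pivot are <= 30, and all elements to the right are > 30.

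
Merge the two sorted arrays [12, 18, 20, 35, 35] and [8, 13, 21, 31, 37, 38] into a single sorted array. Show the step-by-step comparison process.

Merging process:

Compare 12 vs 8: take 8 from right. Merged: [8]
Compare 12 vs 13: take 12 from left. Merged: [8, 12]
Compare 18 vs 13: take 13 from right. Merged: [8, 12, 13]
Compare 18 vs 21: take 18 from left. Merged: [8, 12, 13, 18]
Compare 20 vs 21: take 20 from left. Merged: [8, 12, 13, 18, 20]
Compare 35 vs 21: take 21 from right. Merged: [8, 12, 13, 18, 20, 21]
Compare 35 vs 31: take 31 from right. Merged: [8, 12, 13, 18, 20, 21, 31]
Compare 35 vs 37: take 35 from left. Merged: [8, 12, 13, 18, 20, 21, 31, 35]
Compare 35 vs 37: take 35 from left. Merged: [8, 12, 13, 18, 20, 21, 31, 35, 35]
Append remaining from right: [37, 38]. Merged: [8, 12, 13, 18, 20, 21, 31, 35, 35, 37, 38]

Final merged array: [8, 12, 13, 18, 20, 21, 31, 35, 35, 37, 38]
Total comparisons: 9

The merged array is [8, 12, 13, 18, 20, 21, 31, 35, 35, 37, 38], requiring 9 comparisons. The merge step runs in O(n) time where n is the total number of elements.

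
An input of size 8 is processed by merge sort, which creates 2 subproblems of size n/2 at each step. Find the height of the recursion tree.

For divide and conquer with division factor 2:

Problem sizes at each level:
Level 0: 8
Level 1: 4
Level 2: 2
Level 3: 1

The root is level 0 and the size-1 base case is level 3 (the tree spans levels 0 through 3, i.e. 4 levels counting the root), so the depth is the number of divisions: log_2(8) = 3

The recursion tree depth is log_2(8) = 3. At each level, the problem size is divided by 2, so it takes 3 divisions to reduce to a base case of size 1. The algorithm makes 2 recursive calls at each level.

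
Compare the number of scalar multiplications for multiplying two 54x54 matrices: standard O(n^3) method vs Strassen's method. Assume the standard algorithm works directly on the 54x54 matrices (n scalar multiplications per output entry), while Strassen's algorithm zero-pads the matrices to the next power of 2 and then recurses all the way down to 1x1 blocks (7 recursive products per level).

Matrix multiplication for 54x54 matrices:

Strassen's algorithm requires power-of-2 dimensions. Pad 54x54 to 64x64 (next power of 2).

Standard algorithm: 54^3 = 157464 multiplications
Strassen's algorithm: 7^(log2(64)) = 7^6 = 117649 multiplications
Savings: 157464 - 117649 = 39815 multiplications

Standard: 157464 multiplications (54^3). Strassen: 117649 multiplications (7^6, after padding to 64x64). Strassen reduces 8 recursive multiplications to 7 at each level.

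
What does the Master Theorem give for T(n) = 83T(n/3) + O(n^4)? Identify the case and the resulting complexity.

Master Theorem for T(n) = 83T(n/3) + O(n^4):

a = 83, b = 3, c = 4
log_b(a) = log_3(83) = 4.0222

Case 1: c = 4 < log_3(83) = 4.0222
T(n) = O(n^(log_3 83))

For T(n) = 83T(n/3) + O(n^4): log_3(83) = 4.0222. This is Case 1 of the Master Theorem (c < log_b(a), work dominated by leaves), giving O(n^(log_3 83)).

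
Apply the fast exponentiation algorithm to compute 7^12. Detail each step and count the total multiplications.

Computing 7^12 by squaring (build up from 7^1; each line after the first costs one multiplication):

7^1 = 7
7^2 = (7^1)^2 = 7^2 = 49
7^3 = 7 * 7^2 = 7 * 49 = 343
7^6 = (7^3)^2 = 343^2 = 117649
7^12 = (7^6)^2 = 117649^2 = 13841287201

Result: 13841287201
Multiplications needed: 4 (4 lines after 7^1)

7^12 = 13841287201. Using exponentiation by squaring, this requires 4 multiplications. The key idea: if the exponent is even, square the half-power; if odd, multiply by the base once.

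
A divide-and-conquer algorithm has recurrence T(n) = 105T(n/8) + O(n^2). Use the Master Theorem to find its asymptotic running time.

Master Theorem for T(n) = 105T(n/8) + O(n^2):

a = 105, b = 8, c = 2
log_b(a) = log_8(105) = 2.2381

Case 1: c = 2 < log_8(105) = 2.2381
T(n) = O(n^(log_8 105))

For T(n) = 105T(n/8) + O(n^2): log_8(105) = 2.2381. This is Case 1 of the Master Theorem (c < log_b(a), work dominated by leaves), giving O(n^(log_8 105)).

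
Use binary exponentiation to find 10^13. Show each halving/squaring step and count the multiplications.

Computing 10^13 by squaring (build up from 10^1; each line after the first costs one multiplication):

10^1 = 10
10^2 = (10^1)^2 = 10^2 = 100
10^3 = 10 * 10^2 = 10 * 100 = 1000
10^6 = (10^3)^2 = 1000^2 = 1000000
10^12 = (10^6)^2 = 1000000^2 = 1000000000000
10^13 = 10 * 10^12 = 10 * 1000000000000 = 10000000000000

Result: 10000000000000
Multiplications needed: 5 (5 lines after 10^1)

10^13 = 10000000000000. Using exponentiation by squaring, this requires 5 multiplications. The key idea: if the exponent is even, square the half-power; if odd, multiply by the base once.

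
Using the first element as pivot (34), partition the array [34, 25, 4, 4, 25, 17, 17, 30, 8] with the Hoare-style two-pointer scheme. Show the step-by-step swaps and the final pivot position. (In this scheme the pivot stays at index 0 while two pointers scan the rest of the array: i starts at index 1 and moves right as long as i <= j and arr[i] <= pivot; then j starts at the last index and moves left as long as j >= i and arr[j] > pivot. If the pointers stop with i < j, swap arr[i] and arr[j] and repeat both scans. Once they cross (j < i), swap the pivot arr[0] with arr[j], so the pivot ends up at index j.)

Hoare-style two-pointer partition with pivot = 34:

Initial array: [34, 25, 4, 4, 25, 17, 17, 30, 8]

Pointers start at i = 1, j = 8.
i ends at 9, j ends at 8: the pointers have crossed (j < i), so scanning stops.

Swap pivot arr[0] with arr[8] to place pivot at position 8: [8, 25, 4, 4, 25, 17, 17, 30, 34]
Pivot position: 8

After partitioning with pivot 34, the array becomes [8, 25, 4, 4, 25, 17, 17, 30, 34]. The pivot is placed at index 8. All elements to the left of the pivot are <= 34, and all elements to the right are > 34.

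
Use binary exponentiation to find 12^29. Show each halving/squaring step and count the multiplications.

Computing 12^29 by squaring (build up from 12^1; each line after the first costs one multiplication):

12^1 = 12
12^2 = (12^1)^2 = 12^2 = 144
12^3 = 12 * 12^2 = 12 * 144 = 1728
12^6 = (12^3)^2 = 1728^2 = 2985984
12^7 = 12 * 12^6 = 12 * 2985984 = 35831808
12^14 = (12^7)^2 = 35831808^2 = 1283918464548864
12^28 = (12^14)^2 = 1283918464548864^2 = 1648446623609512543951043690496
12^29 = 12 * 12^28 = 12 * 1648446623609512543951043690496 = 19781359483314150527412524285952

Result: 19781359483314150527412524285952
Multiplications needed: 7 (7 lines after 12^1)

12^29 = 19781359483314150527412524285952. Using exponentiation by squaring, this requires 7 multiplications. The key idea: if the exponent is even, square the half-power; if odd, multiply by the base once.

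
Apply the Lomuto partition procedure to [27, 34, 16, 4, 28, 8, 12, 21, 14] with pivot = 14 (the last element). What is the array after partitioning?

Lomuto partition with pivot = 14:

Initial array: [27, 34, 16, 4, 28, 8, 12, 21, 14]

arr[0]=27 > 14: no swap
arr[1]=34 > 14: no swap
arr[2]=16 > 14: no swap
arr[3]=4 <= 14: swap with position 0, array becomes [4, 34, 16, 27, 28, 8, 12, 21, 14]
arr[4]=28 > 14: no swap
arr[5]=8 <= 14: swap with position 1, array becomes [4, 8, 16, 27, 28, 34, 12, 21, 14]
arr[6]=12 <= 14: swap with position 2, array becomes [4, 8, 12, 27, 28, 34, 16, 21, 14]
arr[7]=21 > 14: no swap

Place pivot at position 3: [4, 8, 12, 14, 28, 34, 16, 21, 27]
Pivot position: 3

After partitioning with pivot 14, the array becomes [4, 8, 12, 14, 28, 34, 16, 21, 27]. The pivot is placed at index 3. All elements to the left of the pivot are <= 14, and all elements to the right are > 14.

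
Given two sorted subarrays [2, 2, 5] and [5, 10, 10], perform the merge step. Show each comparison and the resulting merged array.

Merging process:

Compare 2 vs 5: take 2 from left. Merged: [2]
Compare 2 vs 5: take 2 from left. Merged: [2, 2]
Compare 5 vs 5: take 5 from left. Merged: [2, 2, 5]
Append remaining from right: [5, 10, 10]. Merged: [2, 2, 5, 5, 10, 10]

Final merged array: [2, 2, 5, 5, 10, 10]
Total comparisons: 3

The merged array is [2, 2, 5, 5, 10, 10], requiring 3 comparisons. The merge step runs in O(n) time where n is the total number of elements.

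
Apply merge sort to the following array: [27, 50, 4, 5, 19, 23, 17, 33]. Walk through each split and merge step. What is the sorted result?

Merge sort trace:

Split: [27, 50, 4, 5, 19, 23, 17, 33] -> [27, 50, 4, 5] and [19, 23, 17, 33]
  Split: [27, 50, 4, 5] -> [27, 50] and [4, 5]
    Split: [27, 50] -> [27] and [50]
    Merge: [27] + [50] -> [27, 50]
    Split: [4, 5] -> [4] and [5]
    Merge: [4] + [5] -> [4, 5]
  Merge: [27, 50] + [4, 5] -> [4, 5, 27, 50]
  Split: [19, 23, 17, 33] -> [19, 23] and [17, 33]
    Split: [19, 23] -> [19] and [23]
    Merge: [19] + [23] -> [19, 23]
    Split: [17, 33] -> [17] and [33]
    Merge: [17] + [33] -> [17, 33]
  Merge: [19, 23] + [17, 33] -> [17, 19, 23, 33]
Merge: [4, 5, 27, 50] + [17, 19, 23, 33] -> [4, 5, 17, 19, 23, 27, 33, 50]

Final sorted array: [4, 5, 17, 19, 23, 27, 33, 50]

The merge sort proceeds by recursively splitting the array and merging sorted halves.
After all merges, the sorted array is [4, 5, 17, 19, 23, 27, 33, 50].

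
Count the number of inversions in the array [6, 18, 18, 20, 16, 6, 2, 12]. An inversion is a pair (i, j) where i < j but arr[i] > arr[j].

Finding inversions in [6, 18, 18, 20, 16, 6, 2, 12]:

(0, 6): arr[0]=6 > arr[6]=2
(1, 4): arr[1]=18 > arr[4]=16
(1, 5): arr[1]=18 > arr[5]=6
(1, 6): arr[1]=18 > arr[6]=2
(1, 7): arr[1]=18 > arr[7]=12
(2, 4): arr[2]=18 > arr[4]=16
(2, 5): arr[2]=18 > arr[5]=6
(2, 6): arr[2]=18 > arr[6]=2
(2, 7): arr[2]=18 > arr[7]=12
(3, 4): arr[3]=20 > arr[4]=16
(3, 5): arr[3]=20 > arr[5]=6
(3, 6): arr[3]=20 > arr[6]=2
(3, 7): arr[3]=20 > arr[7]=12
(4, 5): arr[4]=16 > arr[5]=6
(4, 6): arr[4]=16 > arr[6]=2
(4, 7): arr[4]=16 > arr[7]=12
(5, 6): arr[5]=6 > arr[6]=2

Total inversions: 17

The array has 17 inversion(s): (0,6), (1,4), (1,5), (1,6), (1,7), (2,4), (2,5), (2,6), (2,7), (3,4), (3,5), (3,6), (3,7), (4,5), (4,6), (4,7), (5,6). Each pair (i,j) satisfies i < j and arr[i] > arr[j].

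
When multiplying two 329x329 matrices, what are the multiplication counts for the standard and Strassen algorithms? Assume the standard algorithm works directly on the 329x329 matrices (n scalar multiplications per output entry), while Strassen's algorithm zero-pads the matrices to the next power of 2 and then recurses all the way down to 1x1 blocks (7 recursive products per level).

Matrix multiplication for 329x329 matrices:

Strassen's algorithm requires power-of-2 dimensions. Pad 329x329 to 512x512 (next power of 2).

Standard algorithm: 329^3 = 35611289 multiplications
Strassen's algorithm: 7^(log2(512)) = 7^9 = 40353607 multiplications
Difference: 35611289 - 40353607 = -4742318 (Strassen uses MORE here due to padding overhead — for small or just-over-power-of-2 n, padding can outweigh the per-level savings)

Standard: 35611289 multiplications (329^3). Strassen: 40353607 multiplications (7^9, after padding to 512x512). Strassen reduces 8 recursive multiplications to 7 at each level.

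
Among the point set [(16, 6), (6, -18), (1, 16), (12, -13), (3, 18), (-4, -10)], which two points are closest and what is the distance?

Computing all pairwise distances among 6 points:

d((16, 6), (6, -18)) = 26.0
d((16, 6), (1, 16)) = 18.0278
d((16, 6), (12, -13)) = 19.4165
d((16, 6), (3, 18)) = 17.6918
d((16, 6), (-4, -10)) = 25.6125
d((6, -18), (1, 16)) = 34.3657
d((6, -18), (12, -13)) = 7.8102
d((6, -18), (3, 18)) = 36.1248
d((6, -18), (-4, -10)) = 12.8062
d((1, 16), (12, -13)) = 31.0161
d((1, 16), (3, 18)) = 2.8284 <-- minimum
d((1, 16), (-4, -10)) = 26.4764
d((12, -13), (3, 18)) = 32.28
d((12, -13), (-4, -10)) = 16.2788
d((3, 18), (-4, -10)) = 28.8617

Closest pair: (1, 16) and (3, 18) with distance 2.8284

The closest pair is (1, 16) and (3, 18) with Euclidean distance 2.8284. For 6 points, brute-force pairwise comparison is shown above. For large n, the divide-and-conquer algorithm (sort by x, recurse on halves, check the dividing strip) achieves O(n log n).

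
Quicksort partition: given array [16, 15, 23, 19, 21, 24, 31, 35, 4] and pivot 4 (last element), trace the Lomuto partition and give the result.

Lomuto partition with pivot = 4:

Initial array: [16, 15, 23, 19, 21, 24, 31, 35, 4]

arr[0]=16 > 4: no swap
arr[1]=15 > 4: no swap
arr[2]=23 > 4: no swap
arr[3]=19 > 4: no swap
arr[4]=21 > 4: no swap
arr[5]=24 > 4: no swap
arr[6]=31 > 4: no swap
arr[7]=35 > 4: no swap

Place pivot at position 0: [4, 15, 23, 19, 21, 24, 31, 35, 16]
Pivot position: 0

After partitioning with pivot 4, the array becomes [4, 15, 23, 19, 21, 24, 31, 35, 16]. The pivot is placed at index 0. All elements to the left of the pivot are <= 4, and all elements to the right are > 4.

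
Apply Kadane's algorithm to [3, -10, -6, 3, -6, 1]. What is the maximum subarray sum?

Using Kadane's algorithm on [3, -10, -6, 3, -6, 1]:

Scanning through the array:
Position 1 (value -10): max_ending_here = -7, max_so_far = 3
Position 2 (value -6): max_ending_here = -6, max_so_far = 3
Position 3 (value 3): max_ending_here = 3, max_so_far = 3
Position 4 (value -6): max_ending_here = -3, max_so_far = 3
Position 5 (value 1): max_ending_here = 1, max_so_far = 3

Maximum subarray: [3]
Maximum sum: 3

The maximum subarray is [3] with sum 3. This subarray runs from index 0 to index 0.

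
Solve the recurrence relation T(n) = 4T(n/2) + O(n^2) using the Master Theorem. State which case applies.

Master Theorem for T(n) = 4T(n/2) + O(n^2):

a = 4, b = 2, c = 2
log_b(a) = log_2(4) = 2.0000

Case 2: c = 2 = log_2(4) = 2.0000
T(n) = O(n^2 log n) = O(n^2 log n)

For T(n) = 4T(n/2) + O(n^2): log_2(4) = 2.0000. This is Case 2 of the Master Theorem (c = log_b(a), equal work at all levels), giving O(n^2 log n).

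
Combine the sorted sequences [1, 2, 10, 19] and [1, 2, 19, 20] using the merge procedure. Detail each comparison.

Merging process:

Compare 1 vs 1: take 1 from left. Merged: [1]
Compare 2 vs 1: take 1 from right. Merged: [1, 1]
Compare 2 vs 2: take 2 from left. Merged: [1, 1, 2]
Compare 10 vs 2: take 2 from right. Merged: [1, 1, 2, 2]
Compare 10 vs 19: take 10 from left. Merged: [1, 1, 2, 2, 10]
Compare 19 vs 19: take 19 from left. Merged: [1, 1, 2, 2, 10, 19]
Append remaining from right: [19, 20]. Merged: [1, 1, 2, 2, 10, 19, 19, 20]

Final merged array: [1, 1, 2, 2, 10, 19, 19, 20]
Total comparisons: 6

The merged array is [1, 1, 2, 2, 10, 19, 19, 20], requiring 6 comparisons. The merge step runs in O(n) time where n is the total number of elements.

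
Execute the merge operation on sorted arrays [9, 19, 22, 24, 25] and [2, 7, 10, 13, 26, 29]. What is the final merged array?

Merging process:

Compare 9 vs 2: take 2 from right. Merged: [2]
Compare 9 vs 7: take 7 from right. Merged: [2, 7]
Compare 9 vs 10: take 9 from left. Merged: [2, 7, 9]
Compare 19 vs 10: take 10 from right. Merged: [2, 7, 9, 10]
Compare 19 vs 13: take 13 from right. Merged: [2, 7, 9, 10, 13]
Compare 19 vs 26: take 19 from left. Merged: [2, 7, 9, 10, 13, 19]
Compare 22 vs 26: take 22 from left. Merged: [2, 7, 9, 10, 13, 19, 22]
Compare 24 vs 26: take 24 from left. Merged: [2, 7, 9, 10, 13, 19, 22, 24]
Compare 25 vs 26: take 25 from left. Merged: [2, 7, 9, 10, 13, 19, 22, 24, 25]
Append remaining from right: [26, 29]. Merged: [2, 7, 9, 10, 13, 19, 22, 24, 25, 26, 29]

Final merged array: [2, 7, 9, 10, 13, 19, 22, 24, 25, 26, 29]
Total comparisons: 9

The merged array is [2, 7, 9, 10, 13, 19, 22, 24, 25, 26, 29], requiring 9 comparisons. The merge step runs in O(n) time where n is the total number of elements.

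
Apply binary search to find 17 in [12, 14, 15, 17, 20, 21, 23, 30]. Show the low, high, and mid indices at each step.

Binary search for 17 in [12, 14, 15, 17, 20, 21, 23, 30]:

lo=0, hi=7, mid=3, arr[mid]=17 -> Found target at index 3!

Binary search finds 17 at index 3 after 1 comparisons. The search repeatedly halves the search space by comparing with the middle element.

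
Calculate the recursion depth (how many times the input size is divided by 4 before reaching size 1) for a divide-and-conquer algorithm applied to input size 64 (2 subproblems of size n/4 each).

For divide and conquer with division factor 4:

Problem sizes at each level:
Level 0: 64
Level 1: 16
Level 2: 4
Level 3: 1

The root is level 0 and the size-1 base case is level 3 (the tree spans levels 0 through 3, i.e. 4 levels counting the root), so the depth is the number of divisions: log_4(64) = 3

The recursion tree depth is log_4(64) = 3. At each level, the problem size is divided by 4, so it takes 3 divisions to reduce to a base case of size 1. The algorithm makes 2 recursive calls at each level.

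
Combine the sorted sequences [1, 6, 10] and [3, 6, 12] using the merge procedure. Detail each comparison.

Merging process:

Compare 1 vs 3: take 1 from left. Merged: [1]
Compare 6 vs 3: take 3 from right. Merged: [1, 3]
Compare 6 vs 6: take 6 from left. Merged: [1, 3, 6]
Compare 10 vs 6: take 6 from right. Merged: [1, 3, 6, 6]
Compare 10 vs 12: take 10 from left. Merged: [1, 3, 6, 6, 10]
Append remaining from right: [12]. Merged: [1, 3, 6, 6, 10, 12]

Final merged array: [1, 3, 6, 6, 10, 12]
Total comparisons: 5

The merged array is [1, 3, 6, 6, 10, 12], requiring 5 comparisons. The merge step runs in O(n) time where n is the total number of elements.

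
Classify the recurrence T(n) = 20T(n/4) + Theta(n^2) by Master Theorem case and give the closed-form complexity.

Master Theorem for T(n) = 20T(n/4) + O(n^2):

a = 20, b = 4, c = 2
log_b(a) = log_4(20) = 2.1610

Case 1: c = 2 < log_4(20) = 2.1610
T(n) = O(n^(log_4 20))

For T(n) = 20T(n/4) + O(n^2): log_4(20) = 2.1610. This is Case 1 of the Master Theorem (c < log_b(a), work dominated by leaves), giving O(n^(log_4 20)).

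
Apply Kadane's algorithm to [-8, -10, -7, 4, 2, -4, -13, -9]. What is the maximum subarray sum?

Using Kadane's algorithm on [-8, -10, -7, 4, 2, -4, -13, -9]:

Scanning through the array:
Position 1 (value -10): max_ending_here = -10, max_so_far = -8
Position 2 (value -7): max_ending_here = -7, max_so_far = -7
Position 3 (value 4): max_ending_here = 4, max_so_far = 4
Position 4 (value 2): max_ending_here = 6, max_so_far = 6
Position 5 (value -4): max_ending_here = 2, max_so_far = 6
Position 6 (value -13): max_ending_here = -11, max_so_far = 6
Position 7 (value -9): max_ending_here = -9, max_so_far = 6

Maximum subarray: [4, 2]
Maximum sum: 6

The maximum subarray is [4, 2] with sum 6. This subarray runs from index 3 to index 4.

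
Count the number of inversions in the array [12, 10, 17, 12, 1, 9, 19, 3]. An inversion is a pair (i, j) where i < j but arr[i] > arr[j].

Finding inversions in [12, 10, 17, 12, 1, 9, 19, 3]:

(0, 1): arr[0]=12 > arr[1]=10
(0, 4): arr[0]=12 > arr[4]=1
(0, 5): arr[0]=12 > arr[5]=9
(0, 7): arr[0]=12 > arr[7]=3
(1, 4): arr[1]=10 > arr[4]=1
(1, 5): arr[1]=10 > arr[5]=9
(1, 7): arr[1]=10 > arr[7]=3
(2, 3): arr[2]=17 > arr[3]=12
(2, 4): arr[2]=17 > arr[4]=1
(2, 5): arr[2]=17 > arr[5]=9
(2, 7): arr[2]=17 > arr[7]=3
(3, 4): arr[3]=12 > arr[4]=1
(3, 5): arr[3]=12 > arr[5]=9
(3, 7): arr[3]=12 > arr[7]=3
(5, 7): arr[5]=9 > arr[7]=3
(6, 7): arr[6]=19 > arr[7]=3

Total inversions: 16

The array has 16 inversion(s): (0,1), (0,4), (0,5), (0,7), (1,4), (1,5), (1,7), (2,3), (2,4), (2,5), (2,7), (3,4), (3,5), (3,7), (5,7), (6,7). Each pair (i,j) satisfies i < j and arr[i] > arr[j].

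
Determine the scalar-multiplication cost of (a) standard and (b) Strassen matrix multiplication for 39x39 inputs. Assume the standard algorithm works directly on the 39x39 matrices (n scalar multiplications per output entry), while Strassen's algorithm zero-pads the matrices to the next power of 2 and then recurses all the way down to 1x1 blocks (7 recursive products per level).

Matrix multiplication for 39x39 matrices:

Strassen's algorithm requires power-of-2 dimensions. Pad 39x39 to 64x64 (next power of 2).

Standard algorithm: 39^3 = 59319 multiplications
Strassen's algorithm: 7^(log2(64)) = 7^6 = 117649 multiplications
Difference: 59319 - 117649 = -58330 (Strassen uses MORE here due to padding overhead — for small or just-over-power-of-2 n, padding can outweigh the per-level savings)

Standard: 59319 multiplications (39^3). Strassen: 117649 multiplications (7^6, after padding to 64x64). Strassen reduces 8 recursive multiplications to 7 at each level.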